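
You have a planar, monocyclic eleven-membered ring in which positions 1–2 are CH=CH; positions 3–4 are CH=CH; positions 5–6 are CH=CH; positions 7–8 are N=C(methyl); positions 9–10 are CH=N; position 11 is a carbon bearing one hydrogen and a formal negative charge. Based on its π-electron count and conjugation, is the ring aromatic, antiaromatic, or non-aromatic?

Antiaromatic

Check conjugation: every atom in a ring double bond is sp² and brings one electron to the p orbital; each sp² =N– keeps its lone pair in-plane and puts one electron into the π system; the carbanion's lone pair occupies the p orbital — every position has a p orbital, so the cyclic π system is continuous.
π-electron count: 5 × 2 = 10 from the double-bond units + 2 from the CH(-) atom = 12.
12 is a 4n count (n = 3), so the planar conjugated ring is antiaromatic.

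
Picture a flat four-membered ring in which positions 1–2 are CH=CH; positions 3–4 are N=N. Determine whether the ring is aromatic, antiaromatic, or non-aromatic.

Every ring atom contributes a p orbital perpendicular to the ring (each doubly-bonded ring atom is sp² with one p-orbital electron; each sp² =N– keeps its lone pair in-plane and puts one electron into the π system), so the π system is cyclic and fully conjugated.
π-electron count: 2 × 2 = 4 from the 2 double-bond units.
4 = 4(1); a planar, fully conjugated 4n system is antiaromatic.

Antiaromatic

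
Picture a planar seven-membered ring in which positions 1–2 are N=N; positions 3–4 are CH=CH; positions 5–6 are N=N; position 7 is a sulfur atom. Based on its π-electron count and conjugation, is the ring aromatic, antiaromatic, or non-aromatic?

Antiaromatic

Every ring atom contributes a p orbital perpendicular to the ring (every atom in a ring double bond is sp² and brings one electron to the p orbital; the doubly-bonded nitrogens are pyridine-type — their lone pairs lie in the ring plane, leaving one electron in the p orbital; the sulfur donates one lone pair from its p orbital), so the π system is cyclic and fully conjugated.
Counting π electrons: 3 × 2 = 6 from the double-bond units + 2 from the S atom = 8.
8 is a 4n count (n = 2), so the planar conjugated ring is antiaromatic.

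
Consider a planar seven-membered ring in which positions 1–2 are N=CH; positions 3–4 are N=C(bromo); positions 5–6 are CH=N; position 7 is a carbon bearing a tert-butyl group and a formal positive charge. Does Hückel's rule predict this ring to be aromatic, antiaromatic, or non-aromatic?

The p orbitals form a continuous loop: the double-bond atoms are sp², each contributing one p electron; each sp² =N– keeps its lone pair in-plane and puts one electron into the π system; the carbocation has an empty p orbital. The ring is fully conjugated.
π-electron count: 3 × 2 = 6 from the double-bond units + 0 from the C(tert-butyl)(+) atom = 6.
6 = 4(1) + 2, which satisfies Hückel's 4n+2 rule.

Aromatic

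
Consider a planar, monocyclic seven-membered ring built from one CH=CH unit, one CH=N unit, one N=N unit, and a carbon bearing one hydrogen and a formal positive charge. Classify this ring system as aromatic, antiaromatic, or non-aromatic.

Aromatic

Check conjugation: the double-bond atoms are sp², each contributing one p electron; the doubly-bonded nitrogens are pyridine-type — their lone pairs lie in the ring plane, leaving one electron in the p orbital; the carbocation has an empty p orbital — every position has a p orbital, so the cyclic π system is continuous.
π-electron count: 3 × 2 = 6 from the double-bond units + 0 from the CH(+) atom = 6.
Since 6 = 4·1 + 2, the ring meets the 4n+2 criterion.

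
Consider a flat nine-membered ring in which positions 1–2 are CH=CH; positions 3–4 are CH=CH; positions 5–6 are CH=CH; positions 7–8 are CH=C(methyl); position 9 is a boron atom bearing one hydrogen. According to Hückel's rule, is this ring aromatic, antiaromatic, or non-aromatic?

Every ring atom contributes a p orbital perpendicular to the ring (every atom in a ring double bond is sp² and brings one electron to the p orbital; the boron has an empty p orbital), so the π system is cyclic and fully conjugated.
Counting π electrons: 4 × 2 = 8 from the double-bond units + 0 from the BH atom = 8.
8 is a 4n count (n = 2), so the planar conjugated ring is antiaromatic.

Antiaromatic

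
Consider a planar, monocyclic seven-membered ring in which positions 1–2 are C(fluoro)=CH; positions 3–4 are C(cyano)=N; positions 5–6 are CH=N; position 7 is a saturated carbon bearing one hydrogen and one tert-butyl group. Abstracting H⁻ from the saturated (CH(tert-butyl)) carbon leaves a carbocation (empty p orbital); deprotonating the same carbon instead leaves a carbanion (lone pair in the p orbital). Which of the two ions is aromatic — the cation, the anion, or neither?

The cation

Once that carbon is sp², every ring atom has a p orbital and both ions are fully conjugated.
Cation: 3 × 2 + 0 = 6 π electrons → 4(1)+2, aromatic.
Anion: 3 × 2 + 2 = 8 π electrons → 4(2), antiaromatic.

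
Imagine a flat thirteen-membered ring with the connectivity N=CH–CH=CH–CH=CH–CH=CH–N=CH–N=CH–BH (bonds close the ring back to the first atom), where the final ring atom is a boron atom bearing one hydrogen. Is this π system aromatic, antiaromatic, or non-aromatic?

Check conjugation: each doubly-bonded ring atom is sp² with one p-orbital electron; each =N– nitrogen is pyridine-type (lone pair in the sp² plane, one electron in the p orbital); the boron has an empty p orbital — every position has a p orbital, so the cyclic π system is continuous.
Tallying contributions gives 6 × 2 = 12 from the double-bond units + 0 from the BH atom = 12.
With 12 = 4·3 π electrons, Hückel's rule classifies the planar ring as antiaromatic.

Antiaromatic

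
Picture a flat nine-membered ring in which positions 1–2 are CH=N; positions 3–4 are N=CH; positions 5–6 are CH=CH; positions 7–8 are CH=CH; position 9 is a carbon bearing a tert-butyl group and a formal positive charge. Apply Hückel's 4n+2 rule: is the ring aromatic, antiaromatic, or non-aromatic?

Antiaromatic

The p orbitals form a continuous loop: every atom in a ring double bond is sp² and brings one electron to the p orbital; each =N– nitrogen is pyridine-type (lone pair in the sp² plane, one electron in the p orbital); the carbocation has an empty p orbital. The ring is fully conjugated.
Tallying contributions gives 4 × 2 = 8 from the double-bond units + 0 from the C(tert-butyl)(+) atom = 8.
With 8 = 4·2 π electrons, Hückel's rule classifies the planar ring as antiaromatic.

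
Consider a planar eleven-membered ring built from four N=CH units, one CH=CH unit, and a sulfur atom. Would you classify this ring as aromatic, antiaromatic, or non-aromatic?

Antiaromatic

Check conjugation: every atom in a ring double bond is sp² and brings one electron to the p orbital; each sp² =N– keeps its lone pair in-plane and puts one electron into the π system; the sulfur donates one lone pair from its p orbital — every position has a p orbital, so the cyclic π system is continuous.
π-electron count: 5 × 2 = 10 from the double-bond units + 2 from the S atom = 12.
12 = 4(3); a planar, fully conjugated 4n system is antiaromatic.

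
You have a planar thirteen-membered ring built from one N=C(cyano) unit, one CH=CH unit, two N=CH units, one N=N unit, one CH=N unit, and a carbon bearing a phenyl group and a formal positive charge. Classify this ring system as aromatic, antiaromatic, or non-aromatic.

Antiaromatic

All ring atoms are sp² and supply a p orbital to the ring (the double-bond atoms are sp², each contributing one p electron; each sp² =N– keeps its lone pair in-plane and puts one electron into the π system; the carbocation has an empty p orbital); the conjugation is uninterrupted.
π-electron count: 6 × 2 = 12 from the double-bond units + 0 from the C(phenyl)(+) atom = 12.
12 is a 4n count (n = 3), so the planar conjugated ring is antiaromatic.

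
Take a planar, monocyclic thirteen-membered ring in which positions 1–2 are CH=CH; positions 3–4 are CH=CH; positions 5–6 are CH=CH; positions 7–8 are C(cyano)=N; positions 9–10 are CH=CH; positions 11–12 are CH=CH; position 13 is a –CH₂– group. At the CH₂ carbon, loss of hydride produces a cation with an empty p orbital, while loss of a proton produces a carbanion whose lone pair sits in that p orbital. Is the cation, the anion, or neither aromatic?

In either ion the ring is fully conjugated: every atom, including the new sp² carbon, supplies a p orbital.
Cation: 6 × 2 + 0 = 12 π electrons → 4(3), antiaromatic.
Anion: 6 × 2 + 2 = 14 π electrons → 4(3)+2, aromatic.

The anion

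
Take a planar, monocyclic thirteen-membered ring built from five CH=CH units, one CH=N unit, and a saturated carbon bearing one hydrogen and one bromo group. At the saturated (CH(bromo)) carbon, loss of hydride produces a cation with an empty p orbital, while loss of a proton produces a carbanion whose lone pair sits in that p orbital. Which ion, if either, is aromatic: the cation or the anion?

The anion

In both ions every ring atom is sp² and contributes a p orbital, so both rings are fully conjugated.
Cation: 6 × 2 + 0 = 12 π electrons → 4(3), antiaromatic.
Anion: 6 × 2 + 2 = 14 π electrons → 4(3)+2, aromatic.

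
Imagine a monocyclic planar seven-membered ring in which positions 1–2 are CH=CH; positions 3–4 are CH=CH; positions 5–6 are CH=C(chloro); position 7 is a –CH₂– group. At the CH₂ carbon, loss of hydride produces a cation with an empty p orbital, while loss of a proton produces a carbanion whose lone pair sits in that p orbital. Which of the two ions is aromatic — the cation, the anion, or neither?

The cation

In either ion the ring is fully conjugated: every atom, including the new sp² carbon, supplies a p orbital.
Cation: 3 × 2 + 0 = 6 π electrons → 4(1)+2, aromatic.
Anion: 3 × 2 + 2 = 8 π electrons → 4(2), antiaromatic.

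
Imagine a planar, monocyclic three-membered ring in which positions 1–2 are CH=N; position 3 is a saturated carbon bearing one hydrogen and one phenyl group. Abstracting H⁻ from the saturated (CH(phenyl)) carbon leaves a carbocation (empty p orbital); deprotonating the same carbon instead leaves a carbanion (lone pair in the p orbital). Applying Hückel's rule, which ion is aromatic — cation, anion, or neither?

Once that carbon is sp², every ring atom has a p orbital and both ions are fully conjugated.
Cation: 1 × 2 + 0 = 2 π electrons → 4(0)+2, aromatic.
Anion: 1 × 2 + 2 = 4 π electrons → 4(1), antiaromatic.

The cation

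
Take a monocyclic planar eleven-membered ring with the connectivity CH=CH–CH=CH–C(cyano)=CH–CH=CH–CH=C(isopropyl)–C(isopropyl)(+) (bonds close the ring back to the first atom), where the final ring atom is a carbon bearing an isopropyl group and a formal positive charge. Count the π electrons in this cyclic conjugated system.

Every ring atom contributes a p orbital perpendicular to the ring (the double-bond atoms are sp², each contributing one p electron; the carbocation has an empty p orbital), so the π system is cyclic and fully conjugated.
Adding the contributions, 5 × 2 = 10 from the double-bond units + 0 from the C(isopropyl)(+) atom = 10.

10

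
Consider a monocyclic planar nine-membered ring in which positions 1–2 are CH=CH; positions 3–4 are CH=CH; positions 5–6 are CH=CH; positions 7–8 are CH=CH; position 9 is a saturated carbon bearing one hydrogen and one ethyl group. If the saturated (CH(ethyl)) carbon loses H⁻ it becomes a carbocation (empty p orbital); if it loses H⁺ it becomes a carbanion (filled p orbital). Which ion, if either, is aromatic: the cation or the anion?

Once that carbon is sp², every ring atom has a p orbital and both ions are fully conjugated.
Cation: 4 × 2 + 0 = 8 π electrons → 4(2), antiaromatic.
Anion: 4 × 2 + 2 = 10 π electrons → 4(2)+2, aromatic.

The anion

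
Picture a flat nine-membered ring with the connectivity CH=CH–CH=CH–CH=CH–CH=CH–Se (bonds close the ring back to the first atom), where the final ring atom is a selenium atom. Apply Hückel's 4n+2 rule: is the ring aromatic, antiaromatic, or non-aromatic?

All ring atoms are sp² and supply a p orbital to the ring (each doubly-bonded ring atom is sp² with one p-orbital electron; the selenium donates one lone pair from its p orbital); the conjugation is uninterrupted.
Counting π electrons: 4 × 2 = 8 from the double-bond units + 2 from the Se atom = 10.
10 = 4(2) + 2, which satisfies Hückel's 4n+2 rule.

Aromatic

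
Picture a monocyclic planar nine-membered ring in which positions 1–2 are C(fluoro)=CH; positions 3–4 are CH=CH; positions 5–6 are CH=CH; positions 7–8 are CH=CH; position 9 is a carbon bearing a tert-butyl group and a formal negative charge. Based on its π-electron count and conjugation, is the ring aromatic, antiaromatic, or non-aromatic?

Every ring atom contributes a p orbital perpendicular to the ring (each doubly-bonded ring atom is sp² with one p-orbital electron; the carbanion's lone pair occupies the p orbital), so the π system is cyclic and fully conjugated.
π-electron count: 4 × 2 = 8 from the double-bond units + 2 from the C(tert-butyl)(-) atom = 10.
10 = 4(2) + 2, which satisfies Hückel's 4n+2 rule.

Aromatic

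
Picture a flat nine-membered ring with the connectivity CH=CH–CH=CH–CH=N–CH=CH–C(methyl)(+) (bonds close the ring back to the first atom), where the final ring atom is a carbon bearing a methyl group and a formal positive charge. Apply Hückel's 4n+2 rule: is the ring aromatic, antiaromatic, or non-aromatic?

Antiaromatic

Every ring atom contributes a p orbital perpendicular to the ring (each doubly-bonded ring atom is sp² with one p-orbital electron; each =N– nitrogen is pyridine-type (lone pair in the sp² plane, one electron in the p orbital); the carbocation has an empty p orbital), so the π system is cyclic and fully conjugated.
Adding the contributions, 4 × 2 = 8 from the double-bond units + 0 from the C(methyl)(+) atom = 8.
8 = 4(2); a planar, fully conjugated 4n system is antiaromatic.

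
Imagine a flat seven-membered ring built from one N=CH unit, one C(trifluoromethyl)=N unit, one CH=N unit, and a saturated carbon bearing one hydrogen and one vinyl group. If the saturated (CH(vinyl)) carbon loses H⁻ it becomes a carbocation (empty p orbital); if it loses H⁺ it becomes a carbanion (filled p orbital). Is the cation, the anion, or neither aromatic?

The cation

In either ion the ring is fully conjugated: every atom, including the new sp² carbon, supplies a p orbital.
Cation: 3 × 2 + 0 = 6 π electrons → 4(1)+2, aromatic.
Anion: 3 × 2 + 2 = 8 π electrons → 4(2), antiaromatic.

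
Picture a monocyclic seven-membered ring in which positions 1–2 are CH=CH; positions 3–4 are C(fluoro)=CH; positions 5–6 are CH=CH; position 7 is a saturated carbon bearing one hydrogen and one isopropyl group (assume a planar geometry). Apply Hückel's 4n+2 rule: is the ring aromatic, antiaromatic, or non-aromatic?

At the CH(isopropyl) position, that saturated carbon is sp³ and has no p orbital in the ring π system; the ring's p-orbital overlap is broken there.
Broken conjugation rules out both aromaticity and antiaromaticity.

Non-aromatic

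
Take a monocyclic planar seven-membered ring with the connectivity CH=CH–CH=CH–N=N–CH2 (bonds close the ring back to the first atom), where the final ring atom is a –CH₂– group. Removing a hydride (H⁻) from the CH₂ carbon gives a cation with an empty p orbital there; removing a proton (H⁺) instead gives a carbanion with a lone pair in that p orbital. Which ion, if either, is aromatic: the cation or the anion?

In either ion the ring is fully conjugated: every atom, including the new sp² carbon, supplies a p orbital.
Cation: 3 × 2 + 0 = 6 π electrons → 4(1)+2, aromatic.
Anion: 3 × 2 + 2 = 8 π electrons → 4(2), antiaromatic.

The cation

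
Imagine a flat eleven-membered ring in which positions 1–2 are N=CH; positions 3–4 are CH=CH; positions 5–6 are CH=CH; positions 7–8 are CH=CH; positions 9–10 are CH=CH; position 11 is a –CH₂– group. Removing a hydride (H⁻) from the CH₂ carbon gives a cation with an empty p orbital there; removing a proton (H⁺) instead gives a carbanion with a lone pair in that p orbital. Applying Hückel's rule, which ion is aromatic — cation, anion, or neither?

The cation

Once that carbon is sp², every ring atom has a p orbital and both ions are fully conjugated.
Cation: 5 × 2 + 0 = 10 π electrons → 4(2)+2, aromatic.
Anion: 5 × 2 + 2 = 12 π electrons → 4(3), antiaromatic.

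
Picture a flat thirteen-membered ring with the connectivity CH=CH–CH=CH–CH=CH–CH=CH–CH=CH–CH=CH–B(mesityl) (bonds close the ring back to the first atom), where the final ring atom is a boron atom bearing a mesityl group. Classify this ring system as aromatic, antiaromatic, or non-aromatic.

Check conjugation: the double-bond atoms are sp², each contributing one p electron; the boron has an empty p orbital — every position has a p orbital, so the cyclic π system is continuous.
π-electron count: 6 × 2 = 12 from the double-bond units + 0 from the B(mesityl) atom = 12.
12 = 4(3); a planar, fully conjugated 4n system is antiaromatic.

Antiaromatic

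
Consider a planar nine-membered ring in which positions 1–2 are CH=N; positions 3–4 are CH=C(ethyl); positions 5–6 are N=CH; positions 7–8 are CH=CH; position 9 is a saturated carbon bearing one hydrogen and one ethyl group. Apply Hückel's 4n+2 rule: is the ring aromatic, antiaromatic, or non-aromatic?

The CH(ethyl) position has four σ bonds — that saturated carbon is sp³ and has no p orbital in the ring π system — so the cyclic conjugation is interrupted.
A ring that is not fully conjugated cannot be aromatic or antiaromatic regardless of its π-electron count.

Non-aromatic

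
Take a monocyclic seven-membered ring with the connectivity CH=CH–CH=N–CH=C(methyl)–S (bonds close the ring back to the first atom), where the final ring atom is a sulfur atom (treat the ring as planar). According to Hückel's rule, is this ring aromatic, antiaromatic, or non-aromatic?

Check conjugation: each doubly-bonded ring atom is sp² with one p-orbital electron; the doubly-bonded nitrogens are pyridine-type — their lone pairs lie in the ring plane, leaving one electron in the p orbital; the sulfur donates one lone pair from its p orbital — every position has a p orbital, so the cyclic π system is continuous.
Adding the contributions, 3 × 2 = 6 from the double-bond units + 2 from the S atom = 8.
With 8 = 4·2 π electrons, Hückel's rule classifies the planar ring as antiaromatic.

Antiaromatic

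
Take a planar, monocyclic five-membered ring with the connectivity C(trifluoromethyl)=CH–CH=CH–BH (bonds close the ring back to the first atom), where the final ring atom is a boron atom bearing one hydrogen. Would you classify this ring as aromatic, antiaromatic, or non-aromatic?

Every ring atom contributes a p orbital perpendicular to the ring (the double-bond atoms are sp², each contributing one p electron; the boron has an empty p orbital), so the π system is cyclic and fully conjugated.
Adding the contributions, 2 × 2 = 4 from the double-bond units + 0 from the BH atom = 4.
4 is a 4n count (n = 1), so the planar conjugated ring is antiaromatic.

Antiaromatic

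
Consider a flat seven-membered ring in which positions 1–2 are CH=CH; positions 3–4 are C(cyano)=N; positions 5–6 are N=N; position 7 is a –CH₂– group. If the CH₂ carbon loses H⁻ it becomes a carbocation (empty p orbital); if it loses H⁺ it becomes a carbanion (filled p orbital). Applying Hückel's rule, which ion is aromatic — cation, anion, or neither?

In either ion the ring is fully conjugated: every atom, including the new sp² carbon, supplies a p orbital.
Cation: 3 × 2 + 0 = 6 π electrons → 4(1)+2, aromatic.
Anion: 3 × 2 + 2 = 8 π electrons → 4(2), antiaromatic.

The cation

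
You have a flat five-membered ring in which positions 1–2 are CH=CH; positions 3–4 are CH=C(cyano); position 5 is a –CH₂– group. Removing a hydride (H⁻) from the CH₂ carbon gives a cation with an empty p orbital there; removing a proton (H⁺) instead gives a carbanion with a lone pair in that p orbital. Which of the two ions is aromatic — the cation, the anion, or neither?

Both ions have a continuous loop of p orbitals — each ring atom is sp².
Cation: 2 × 2 + 0 = 4 π electrons → 4(1), antiaromatic.
Anion: 2 × 2 + 2 = 6 π electrons → 4(1)+2, aromatic.

The anion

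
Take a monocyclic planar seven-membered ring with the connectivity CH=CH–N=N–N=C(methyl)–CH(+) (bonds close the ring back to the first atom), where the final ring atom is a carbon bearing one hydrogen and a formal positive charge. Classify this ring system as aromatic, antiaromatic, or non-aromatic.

Aromatic

Every ring atom contributes a p orbital perpendicular to the ring (every atom in a ring double bond is sp² and brings one electron to the p orbital; each =N– nitrogen is pyridine-type (lone pair in the sp² plane, one electron in the p orbital); the carbocation has an empty p orbital), so the π system is cyclic and fully conjugated.
Adding the contributions, 3 × 2 = 6 from the double-bond units + 0 from the CH(+) atom = 6.
With 6 π electrons (n = 1), the Hückel 4n+2 condition holds.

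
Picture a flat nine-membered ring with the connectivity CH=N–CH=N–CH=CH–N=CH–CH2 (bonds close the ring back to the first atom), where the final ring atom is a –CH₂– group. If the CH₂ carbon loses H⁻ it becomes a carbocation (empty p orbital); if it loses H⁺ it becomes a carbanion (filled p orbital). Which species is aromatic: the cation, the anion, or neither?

The anion

In both ions every ring atom is sp² and contributes a p orbital, so both rings are fully conjugated.
Cation: 4 × 2 + 0 = 8 π electrons → 4(2), antiaromatic.
Anion: 4 × 2 + 2 = 10 π electrons → 4(2)+2, aromatic.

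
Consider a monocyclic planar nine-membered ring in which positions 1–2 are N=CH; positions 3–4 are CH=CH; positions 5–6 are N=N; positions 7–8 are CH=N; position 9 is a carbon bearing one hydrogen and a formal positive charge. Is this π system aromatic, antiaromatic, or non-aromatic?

Antiaromatic

All ring atoms are sp² and supply a p orbital to the ring (every atom in a ring double bond is sp² and brings one electron to the p orbital; each sp² =N– keeps its lone pair in-plane and puts one electron into the π system; the carbocation has an empty p orbital); the conjugation is uninterrupted.
Tallying contributions gives 4 × 2 = 8 from the double-bond units + 0 from the CH(+) atom = 8.
A 4n π count (8, n = 2) in a planar conjugated ring means antiaromatic.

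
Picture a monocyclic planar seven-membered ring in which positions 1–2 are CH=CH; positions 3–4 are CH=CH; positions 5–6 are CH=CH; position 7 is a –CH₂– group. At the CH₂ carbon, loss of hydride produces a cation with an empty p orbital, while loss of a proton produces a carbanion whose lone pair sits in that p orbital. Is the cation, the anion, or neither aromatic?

The cation

In both ions every ring atom is sp² and contributes a p orbital, so both rings are fully conjugated.
Cation: 3 × 2 + 0 = 6 π electrons → 4(1)+2, aromatic.
Anion: 3 × 2 + 2 = 8 π electrons → 4(2), antiaromatic.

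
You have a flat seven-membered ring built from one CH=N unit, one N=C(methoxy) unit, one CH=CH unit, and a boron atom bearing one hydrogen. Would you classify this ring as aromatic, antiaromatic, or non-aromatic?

All ring atoms are sp² and supply a p orbital to the ring (the double-bond atoms are sp², each contributing one p electron; each sp² =N– keeps its lone pair in-plane and puts one electron into the π system; the boron has an empty p orbital); the conjugation is uninterrupted.
π-electron count: 3 × 2 = 6 from the double-bond units + 0 from the BH atom = 6.
With 6 π electrons (n = 1), the Hückel 4n+2 condition holds.

Aromatic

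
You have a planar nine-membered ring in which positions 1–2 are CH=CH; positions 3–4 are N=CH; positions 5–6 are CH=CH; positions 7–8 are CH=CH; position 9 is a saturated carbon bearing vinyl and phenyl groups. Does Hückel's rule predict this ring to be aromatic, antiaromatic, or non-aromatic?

Non-aromatic

At the C(vinyl)(phenyl) position, that saturated carbon is sp³ and has no p orbital in the ring π system; the ring's p-orbital overlap is broken there.
Without a continuous loop of overlapping p orbitals the Hückel electron count never comes into play.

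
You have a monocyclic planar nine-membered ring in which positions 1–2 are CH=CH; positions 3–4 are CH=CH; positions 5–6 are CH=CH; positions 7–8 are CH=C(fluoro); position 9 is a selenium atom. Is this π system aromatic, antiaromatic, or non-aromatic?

Aromatic

The p orbitals form a continuous loop: each doubly-bonded ring atom is sp² with one p-orbital electron; the selenium donates one lone pair from its p orbital. The ring is fully conjugated.
π-electron count: 4 × 2 = 8 from the double-bond units + 2 from the Se atom = 10.
10 = 4(2) + 2, which satisfies Hückel's 4n+2 rule.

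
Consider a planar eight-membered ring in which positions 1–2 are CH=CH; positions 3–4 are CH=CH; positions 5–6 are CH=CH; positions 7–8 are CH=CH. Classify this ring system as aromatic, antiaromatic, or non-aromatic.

Antiaromatic

The p orbitals form a continuous loop: each doubly-bonded ring atom is sp² with one p-orbital electron. The ring is fully conjugated.
Adding the contributions, 4 × 2 = 8 from the 4 double-bond units.
8 = 4(2); a planar, fully conjugated 4n system is antiaromatic.
(The species described is cyclooctatetraene.)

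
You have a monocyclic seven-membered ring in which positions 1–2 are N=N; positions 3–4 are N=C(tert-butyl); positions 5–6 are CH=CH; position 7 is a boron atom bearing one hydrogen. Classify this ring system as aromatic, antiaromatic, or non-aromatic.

The p orbitals form a continuous loop: the double-bond atoms are sp², each contributing one p electron; the doubly-bonded nitrogens are pyridine-type — their lone pairs lie in the ring plane, leaving one electron in the p orbital; the boron has an empty p orbital. The ring is fully conjugated.
Tallying contributions gives 3 × 2 = 6 from the double-bond units + 0 from the BH atom = 6.
With 6 π electrons (n = 1), the Hückel 4n+2 condition holds.

Aromatic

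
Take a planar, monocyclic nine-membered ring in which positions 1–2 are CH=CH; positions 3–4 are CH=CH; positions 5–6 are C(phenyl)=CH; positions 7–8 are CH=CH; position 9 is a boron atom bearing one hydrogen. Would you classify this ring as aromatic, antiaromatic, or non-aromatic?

All ring atoms are sp² and supply a p orbital to the ring (every atom in a ring double bond is sp² and brings one electron to the p orbital; the boron has an empty p orbital); the conjugation is uninterrupted.
Adding the contributions, 4 × 2 = 8 from the double-bond units + 0 from the BH atom = 8.
With 8 = 4·2 π electrons, Hückel's rule classifies the planar ring as antiaromatic.

Antiaromatic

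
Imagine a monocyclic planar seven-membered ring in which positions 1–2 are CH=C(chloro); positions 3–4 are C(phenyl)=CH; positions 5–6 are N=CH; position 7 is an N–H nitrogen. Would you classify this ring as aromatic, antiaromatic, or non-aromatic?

All ring atoms are sp² and supply a p orbital to the ring (every atom in a ring double bond is sp² and brings one electron to the p orbital; the doubly-bonded nitrogens are pyridine-type — their lone pairs lie in the ring plane, leaving one electron in the p orbital; the pyrrole-type nitrogen donates its lone pair from the p orbital); the conjugation is uninterrupted.
Adding the contributions, 3 × 2 = 6 from the double-bond units + 2 from the NH atom = 8.
With 8 = 4·2 π electrons, Hückel's rule classifies the planar ring as antiaromatic.

Antiaromatic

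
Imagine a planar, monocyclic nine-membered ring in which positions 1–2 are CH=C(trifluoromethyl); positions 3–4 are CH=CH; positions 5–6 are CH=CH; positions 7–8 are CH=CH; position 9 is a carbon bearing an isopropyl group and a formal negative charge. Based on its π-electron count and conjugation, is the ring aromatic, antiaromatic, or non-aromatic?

Aromatic

Check conjugation: each doubly-bonded ring atom is sp² with one p-orbital electron; the carbanion's lone pair occupies the p orbital — every position has a p orbital, so the cyclic π system is continuous.
π-electron count: 4 × 2 = 8 from the double-bond units + 2 from the C(isopropyl)(-) atom = 10.
Since 10 = 4·2 + 2, the ring meets the 4n+2 criterion.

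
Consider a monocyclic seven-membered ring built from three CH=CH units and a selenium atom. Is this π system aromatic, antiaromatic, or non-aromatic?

Antiaromatic

Every ring atom contributes a p orbital perpendicular to the ring (each doubly-bonded ring atom is sp² with one p-orbital electron; the selenium donates one lone pair from its p orbital), so the π system is cyclic and fully conjugated.
Adding the contributions, 3 × 2 = 6 from the double-bond units + 2 from the Se atom = 8.
8 = 4(2); a planar, fully conjugated 4n system is antiaromatic.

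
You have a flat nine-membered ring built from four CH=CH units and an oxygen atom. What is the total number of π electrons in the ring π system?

All ring atoms are sp² and supply a p orbital to the ring (every atom in a ring double bond is sp² and brings one electron to the p orbital; the oxygen donates one lone pair from its p orbital); the conjugation is uninterrupted.
Adding the contributions, 4 × 2 = 8 from the double-bond units + 2 from the O atom = 10.

10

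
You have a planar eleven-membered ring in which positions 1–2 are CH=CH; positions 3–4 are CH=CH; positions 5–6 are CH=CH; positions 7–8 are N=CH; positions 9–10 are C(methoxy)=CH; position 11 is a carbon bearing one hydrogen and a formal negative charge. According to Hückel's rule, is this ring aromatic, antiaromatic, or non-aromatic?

Every ring atom contributes a p orbital perpendicular to the ring (each doubly-bonded ring atom is sp² with one p-orbital electron; each sp² =N– keeps its lone pair in-plane and puts one electron into the π system; the carbanion's lone pair occupies the p orbital), so the π system is cyclic and fully conjugated.
Tallying contributions gives 5 × 2 = 10 from the double-bond units + 2 from the CH(-) atom = 12.
With 12 = 4·3 π electrons, Hückel's rule classifies the planar ring as antiaromatic.

Antiaromatic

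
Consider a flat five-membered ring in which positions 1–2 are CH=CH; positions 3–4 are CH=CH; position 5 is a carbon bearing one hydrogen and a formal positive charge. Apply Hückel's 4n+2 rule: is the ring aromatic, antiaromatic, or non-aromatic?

Antiaromatic

Every ring atom contributes a p orbital perpendicular to the ring (the double-bond atoms are sp², each contributing one p electron; the carbocation has an empty p orbital), so the π system is cyclic and fully conjugated.
Tallying contributions gives 2 × 2 = 4 from the double-bond units + 0 from the CH(+) atom = 4.
A 4n π count (4, n = 1) in a planar conjugated ring means antiaromatic.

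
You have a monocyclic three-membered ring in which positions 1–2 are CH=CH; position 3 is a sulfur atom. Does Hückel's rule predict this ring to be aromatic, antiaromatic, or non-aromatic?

Antiaromatic

Check conjugation: the double-bond atoms are sp², each contributing one p electron; the sulfur donates one lone pair from its p orbital — every position has a p orbital, so the cyclic π system is continuous.
Adding the contributions, 1 × 2 = 2 from the double-bond unit + 2 from the S atom = 4.
4 is a 4n count (n = 1), so the planar conjugated ring is antiaromatic.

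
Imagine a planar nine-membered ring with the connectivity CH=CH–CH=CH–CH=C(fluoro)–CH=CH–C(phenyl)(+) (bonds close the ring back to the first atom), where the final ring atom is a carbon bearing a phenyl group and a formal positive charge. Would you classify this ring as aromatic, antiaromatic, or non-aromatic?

Antiaromatic

Every ring atom contributes a p orbital perpendicular to the ring (the double-bond atoms are sp², each contributing one p electron; the carbocation has an empty p orbital), so the π system is cyclic and fully conjugated.
π-electron count: 4 × 2 = 8 from the double-bond units + 0 from the C(phenyl)(+) atom = 8.
A 4n π count (8, n = 2) in a planar conjugated ring means antiaromatic.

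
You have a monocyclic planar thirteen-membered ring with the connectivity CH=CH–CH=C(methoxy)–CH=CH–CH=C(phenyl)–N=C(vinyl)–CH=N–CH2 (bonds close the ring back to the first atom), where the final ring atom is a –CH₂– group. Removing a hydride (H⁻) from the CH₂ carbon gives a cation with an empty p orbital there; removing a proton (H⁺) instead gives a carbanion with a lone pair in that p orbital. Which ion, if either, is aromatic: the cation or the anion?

The anion

Both ions have a continuous loop of p orbitals — each ring atom is sp².
Cation: 6 × 2 + 0 = 12 π electrons → 4(3), antiaromatic.
Anion: 6 × 2 + 2 = 14 π electrons → 4(3)+2, aromatic.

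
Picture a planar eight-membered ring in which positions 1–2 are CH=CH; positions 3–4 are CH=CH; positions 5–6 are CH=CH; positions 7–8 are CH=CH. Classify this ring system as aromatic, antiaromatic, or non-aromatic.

Antiaromatic

Check conjugation: each doubly-bonded ring atom is sp² with one p-orbital electron — every position has a p orbital, so the cyclic π system is continuous.
Adding the contributions, 4 × 2 = 8 from the 4 double-bond units.
A 4n π count (8, n = 2) in a planar conjugated ring means antiaromatic.
(This ring is cyclooctatetraene.)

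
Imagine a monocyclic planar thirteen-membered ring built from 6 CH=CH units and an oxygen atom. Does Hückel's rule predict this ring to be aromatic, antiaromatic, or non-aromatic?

The p orbitals form a continuous loop: the double-bond atoms are sp², each contributing one p electron; the oxygen donates one lone pair from its p orbital. The ring is fully conjugated.
Tallying contributions gives 6 × 2 = 12 from the double-bond units + 2 from the O atom = 14.
That gives a 4n+2 count (14, n = 3).

Aromatic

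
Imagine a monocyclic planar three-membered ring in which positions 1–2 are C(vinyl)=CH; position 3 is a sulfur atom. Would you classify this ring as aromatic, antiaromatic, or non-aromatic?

Check conjugation: the double-bond atoms are sp², each contributing one p electron; the sulfur donates one lone pair from its p orbital — every position has a p orbital, so the cyclic π system is continuous.
Tallying contributions gives 1 × 2 = 2 from the double-bond unit + 2 from the S atom = 4.
4 is a 4n count (n = 1), so the planar conjugated ring is antiaromatic.

Antiaromatic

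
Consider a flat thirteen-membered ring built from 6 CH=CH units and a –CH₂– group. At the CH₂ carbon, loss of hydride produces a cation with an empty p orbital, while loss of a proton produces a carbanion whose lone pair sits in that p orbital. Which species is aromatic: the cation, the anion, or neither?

The anion

Both ions have a continuous loop of p orbitals — each ring atom is sp².
Cation: 6 × 2 + 0 = 12 π electrons → 4(3), antiaromatic.
Anion: 6 × 2 + 2 = 14 π electrons → 4(3)+2, aromatic.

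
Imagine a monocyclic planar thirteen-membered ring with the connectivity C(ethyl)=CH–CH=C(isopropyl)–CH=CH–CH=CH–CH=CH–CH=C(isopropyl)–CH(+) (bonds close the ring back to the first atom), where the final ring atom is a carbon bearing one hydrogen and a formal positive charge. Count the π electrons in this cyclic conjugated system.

All ring atoms are sp² and supply a p orbital to the ring (the double-bond atoms are sp², each contributing one p electron; the carbocation has an empty p orbital); the conjugation is uninterrupted.
Tallying contributions gives 6 × 2 = 12 from the double-bond units + 0 from the CH(+) atom = 12.

12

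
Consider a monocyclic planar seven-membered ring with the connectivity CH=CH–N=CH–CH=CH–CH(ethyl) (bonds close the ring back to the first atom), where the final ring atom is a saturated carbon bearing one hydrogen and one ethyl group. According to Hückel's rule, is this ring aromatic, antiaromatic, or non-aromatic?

Because that saturated carbon is sp³ and has no p orbital in the ring π system at the CH(ethyl) position, the π system cannot extend all the way around the ring.
Hückel's rule only applies to fully conjugated rings, so this one is simply non-aromatic.

Non-aromatic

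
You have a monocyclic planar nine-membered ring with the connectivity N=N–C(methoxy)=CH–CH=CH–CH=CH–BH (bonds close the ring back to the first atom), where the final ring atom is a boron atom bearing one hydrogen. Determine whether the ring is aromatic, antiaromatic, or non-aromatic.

Antiaromatic

Check conjugation: the double-bond atoms are sp², each contributing one p electron; the doubly-bonded nitrogens are pyridine-type — their lone pairs lie in the ring plane, leaving one electron in the p orbital; the boron has an empty p orbital — every position has a p orbital, so the cyclic π system is continuous.
Tallying contributions gives 4 × 2 = 8 from the double-bond units + 0 from the BH atom = 8.
8 = 4(2); a planar, fully conjugated 4n system is antiaromatic.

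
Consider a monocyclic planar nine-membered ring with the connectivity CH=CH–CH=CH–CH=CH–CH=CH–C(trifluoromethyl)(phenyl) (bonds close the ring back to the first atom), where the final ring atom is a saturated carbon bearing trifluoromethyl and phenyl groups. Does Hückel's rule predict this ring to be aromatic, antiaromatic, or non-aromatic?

The C(trifluoromethyl)(phenyl) position has four σ bonds — that saturated carbon is sp³ and has no p orbital in the ring π system — so the cyclic conjugation is interrupted.
A ring that is not fully conjugated cannot be aromatic or antiaromatic regardless of its π-electron count.

Non-aromatic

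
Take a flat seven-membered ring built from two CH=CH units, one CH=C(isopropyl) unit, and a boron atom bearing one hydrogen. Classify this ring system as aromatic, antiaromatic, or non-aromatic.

The p orbitals form a continuous loop: the double-bond atoms are sp², each contributing one p electron; the boron has an empty p orbital. The ring is fully conjugated.
Counting π electrons: 3 × 2 = 6 from the double-bond units + 0 from the BH atom = 6.
6 = 4(1) + 2, which satisfies Hückel's 4n+2 rule.

Aromatic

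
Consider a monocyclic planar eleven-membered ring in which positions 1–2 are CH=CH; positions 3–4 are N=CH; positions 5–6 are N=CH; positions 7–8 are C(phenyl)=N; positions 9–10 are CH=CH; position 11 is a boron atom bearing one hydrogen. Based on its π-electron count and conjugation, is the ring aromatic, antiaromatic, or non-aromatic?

Aromatic

Every ring atom contributes a p orbital perpendicular to the ring (each doubly-bonded ring atom is sp² with one p-orbital electron; each =N– nitrogen is pyridine-type (lone pair in the sp² plane, one electron in the p orbital); the boron has an empty p orbital), so the π system is cyclic and fully conjugated.
Adding the contributions, 5 × 2 = 10 from the double-bond units + 0 from the BH atom = 10.
With 10 π electrons (n = 2), the Hückel 4n+2 condition holds.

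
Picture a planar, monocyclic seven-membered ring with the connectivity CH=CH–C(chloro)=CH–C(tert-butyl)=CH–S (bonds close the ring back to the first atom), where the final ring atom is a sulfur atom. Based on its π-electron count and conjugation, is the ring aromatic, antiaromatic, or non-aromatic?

Every ring atom contributes a p orbital perpendicular to the ring (each doubly-bonded ring atom is sp² with one p-orbital electron; the sulfur donates one lone pair from its p orbital), so the π system is cyclic and fully conjugated.
Tallying contributions gives 3 × 2 = 6 from the double-bond units + 2 from the S atom = 8.
8 = 4(2); a planar, fully conjugated 4n system is antiaromatic.

Antiaromatic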